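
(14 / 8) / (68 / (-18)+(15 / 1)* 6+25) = 9 / 572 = 0.02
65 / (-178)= -65 / 178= -0.37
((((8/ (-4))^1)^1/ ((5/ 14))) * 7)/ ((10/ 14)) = -1372/ 25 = -54.88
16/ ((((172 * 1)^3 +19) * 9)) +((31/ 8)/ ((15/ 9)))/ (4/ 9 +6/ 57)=728297076469/ 172193723280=4.23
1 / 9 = 0.11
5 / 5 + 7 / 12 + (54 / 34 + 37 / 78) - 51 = -41861 / 884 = -47.35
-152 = -152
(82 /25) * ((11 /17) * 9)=8118 /425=19.10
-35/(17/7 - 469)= 0.08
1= 1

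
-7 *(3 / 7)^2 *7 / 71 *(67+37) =-936 / 71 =-13.18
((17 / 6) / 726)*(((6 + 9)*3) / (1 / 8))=170 / 121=1.40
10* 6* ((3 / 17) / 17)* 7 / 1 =1260 / 289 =4.36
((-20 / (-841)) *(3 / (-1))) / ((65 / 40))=-480 / 10933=-0.04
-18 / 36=-1 / 2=-0.50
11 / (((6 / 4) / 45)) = 330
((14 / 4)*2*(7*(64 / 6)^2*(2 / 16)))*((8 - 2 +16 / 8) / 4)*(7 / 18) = 542.02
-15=-15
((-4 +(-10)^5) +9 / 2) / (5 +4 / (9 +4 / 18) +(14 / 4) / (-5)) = -82999585 / 3929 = -21124.86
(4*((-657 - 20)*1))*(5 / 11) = -13540 / 11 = -1230.91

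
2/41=0.05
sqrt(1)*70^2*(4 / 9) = 19600 / 9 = 2177.78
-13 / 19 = -0.68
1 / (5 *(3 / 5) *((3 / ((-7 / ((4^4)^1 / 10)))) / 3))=-0.09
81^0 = 1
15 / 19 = 0.79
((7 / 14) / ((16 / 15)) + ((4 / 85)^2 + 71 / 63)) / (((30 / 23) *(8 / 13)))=1.99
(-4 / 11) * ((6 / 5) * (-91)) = 2184 / 55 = 39.71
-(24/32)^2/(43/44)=-99/172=-0.58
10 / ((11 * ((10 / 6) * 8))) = 3 / 44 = 0.07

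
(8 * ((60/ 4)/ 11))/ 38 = 60/ 209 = 0.29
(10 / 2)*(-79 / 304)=-395 / 304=-1.30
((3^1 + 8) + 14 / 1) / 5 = 5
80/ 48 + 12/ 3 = 17/ 3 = 5.67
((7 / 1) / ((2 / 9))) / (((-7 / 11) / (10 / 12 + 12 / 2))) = -1353 / 4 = -338.25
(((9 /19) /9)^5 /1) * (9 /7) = 9 /17332693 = 0.00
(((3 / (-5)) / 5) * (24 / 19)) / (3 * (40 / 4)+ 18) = -3 / 950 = -0.00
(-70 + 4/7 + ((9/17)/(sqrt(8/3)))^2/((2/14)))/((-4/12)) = 3335175/16184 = 206.08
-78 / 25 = -3.12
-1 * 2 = -2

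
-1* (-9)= 9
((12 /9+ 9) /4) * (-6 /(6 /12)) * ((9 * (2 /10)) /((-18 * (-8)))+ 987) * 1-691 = -2503071 /80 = -31288.39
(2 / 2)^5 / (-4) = -1 / 4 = -0.25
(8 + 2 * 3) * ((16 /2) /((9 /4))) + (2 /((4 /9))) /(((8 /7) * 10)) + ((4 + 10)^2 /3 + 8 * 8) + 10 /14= 1816609 /10080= 180.22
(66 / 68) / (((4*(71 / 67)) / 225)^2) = 7499435625 / 2742304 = 2734.72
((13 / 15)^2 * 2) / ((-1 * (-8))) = 169 / 900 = 0.19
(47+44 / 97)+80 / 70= 32997 / 679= 48.60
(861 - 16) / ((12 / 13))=10985 / 12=915.42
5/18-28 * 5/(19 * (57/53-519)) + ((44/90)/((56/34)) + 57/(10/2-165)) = 0.23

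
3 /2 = 1.50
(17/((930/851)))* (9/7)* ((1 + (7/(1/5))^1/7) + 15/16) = 4817511/34720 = 138.75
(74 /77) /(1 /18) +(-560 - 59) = -601.70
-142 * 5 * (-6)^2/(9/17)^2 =-820760/9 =-91195.56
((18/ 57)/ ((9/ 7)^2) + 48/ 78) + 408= 2726330/ 6669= 408.81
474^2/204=18723/17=1101.35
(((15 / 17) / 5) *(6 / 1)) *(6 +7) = 234 / 17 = 13.76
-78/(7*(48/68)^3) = -63869/2016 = -31.68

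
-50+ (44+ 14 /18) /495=-222347 /4455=-49.91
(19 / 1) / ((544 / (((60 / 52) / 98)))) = 285 / 693056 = 0.00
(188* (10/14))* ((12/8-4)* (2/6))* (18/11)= -14100/77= -183.12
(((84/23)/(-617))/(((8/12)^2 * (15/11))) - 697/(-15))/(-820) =-2472262/43637325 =-0.06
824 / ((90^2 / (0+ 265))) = 10918 / 405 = 26.96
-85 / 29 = -2.93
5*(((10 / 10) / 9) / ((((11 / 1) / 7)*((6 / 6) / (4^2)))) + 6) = 35.66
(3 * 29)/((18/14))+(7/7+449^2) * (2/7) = 1211033/21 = 57668.24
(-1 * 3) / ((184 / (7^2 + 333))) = -573 / 92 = -6.23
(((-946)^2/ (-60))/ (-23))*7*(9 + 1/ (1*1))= 3132206/ 69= 45394.29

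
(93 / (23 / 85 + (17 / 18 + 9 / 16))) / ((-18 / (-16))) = 1011840 / 21757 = 46.51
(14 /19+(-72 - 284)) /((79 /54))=-364500 /1501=-242.84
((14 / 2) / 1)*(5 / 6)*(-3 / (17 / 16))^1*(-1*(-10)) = -164.71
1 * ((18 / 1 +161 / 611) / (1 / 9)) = 100431 / 611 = 164.37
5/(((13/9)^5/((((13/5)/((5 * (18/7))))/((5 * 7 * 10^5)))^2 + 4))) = 147622500000000123201/46411625000000000000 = 3.18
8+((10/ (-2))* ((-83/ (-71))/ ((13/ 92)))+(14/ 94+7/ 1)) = -1137284/ 43381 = -26.22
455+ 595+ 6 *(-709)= -3204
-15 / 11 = -1.36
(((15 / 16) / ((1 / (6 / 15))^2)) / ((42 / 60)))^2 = 0.05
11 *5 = 55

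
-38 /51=-0.75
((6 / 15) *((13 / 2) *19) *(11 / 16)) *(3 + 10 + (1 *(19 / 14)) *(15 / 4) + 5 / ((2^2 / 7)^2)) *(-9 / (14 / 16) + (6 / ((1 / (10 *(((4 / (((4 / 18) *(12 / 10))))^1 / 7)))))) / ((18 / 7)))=1412837283 / 31360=45052.21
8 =8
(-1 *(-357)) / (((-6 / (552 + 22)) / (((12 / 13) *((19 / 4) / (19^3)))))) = -102459 / 4693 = -21.83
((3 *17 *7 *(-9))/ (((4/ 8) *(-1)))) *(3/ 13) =19278/ 13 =1482.92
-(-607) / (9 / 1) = 607 / 9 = 67.44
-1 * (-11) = 11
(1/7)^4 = 1/2401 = 0.00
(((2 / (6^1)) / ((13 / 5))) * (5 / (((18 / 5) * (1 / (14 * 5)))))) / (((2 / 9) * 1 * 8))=4375 / 624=7.01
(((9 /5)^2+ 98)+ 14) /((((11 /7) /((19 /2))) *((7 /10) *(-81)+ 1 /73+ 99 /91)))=-12.53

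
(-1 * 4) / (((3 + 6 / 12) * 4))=-2 / 7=-0.29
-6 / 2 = -3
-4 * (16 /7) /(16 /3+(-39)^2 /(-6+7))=-192 /32053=-0.01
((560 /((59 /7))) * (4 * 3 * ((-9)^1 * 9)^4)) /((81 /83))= 2074915725120 /59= 35168063137.63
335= 335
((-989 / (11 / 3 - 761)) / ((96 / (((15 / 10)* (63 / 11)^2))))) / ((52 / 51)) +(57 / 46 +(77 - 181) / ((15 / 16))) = -34417003983667 / 315642961920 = -109.04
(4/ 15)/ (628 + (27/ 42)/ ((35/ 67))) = 392/ 924969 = 0.00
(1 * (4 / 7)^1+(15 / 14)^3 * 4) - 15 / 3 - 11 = -7209 / 686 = -10.51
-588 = -588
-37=-37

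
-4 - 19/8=-51/8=-6.38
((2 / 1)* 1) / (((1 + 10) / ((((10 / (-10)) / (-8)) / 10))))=1 / 440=0.00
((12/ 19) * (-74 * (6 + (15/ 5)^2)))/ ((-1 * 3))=4440/ 19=233.68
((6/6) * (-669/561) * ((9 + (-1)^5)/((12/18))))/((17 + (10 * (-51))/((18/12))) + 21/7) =669/14960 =0.04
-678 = -678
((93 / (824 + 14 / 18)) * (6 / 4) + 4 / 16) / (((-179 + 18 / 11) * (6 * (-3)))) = 0.00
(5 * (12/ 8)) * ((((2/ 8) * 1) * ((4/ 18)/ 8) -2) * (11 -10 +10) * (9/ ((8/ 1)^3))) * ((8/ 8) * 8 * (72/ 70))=-12177/ 512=-23.78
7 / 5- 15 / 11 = 2 / 55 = 0.04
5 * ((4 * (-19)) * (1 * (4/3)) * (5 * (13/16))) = -2058.33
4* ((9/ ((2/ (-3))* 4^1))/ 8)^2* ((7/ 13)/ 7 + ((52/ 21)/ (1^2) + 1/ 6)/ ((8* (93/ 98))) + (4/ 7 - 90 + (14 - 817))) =-14675306301/ 23109632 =-635.03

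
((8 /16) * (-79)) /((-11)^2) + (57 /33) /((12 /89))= 18127 /1452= 12.48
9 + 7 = 16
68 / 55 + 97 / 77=961 / 385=2.50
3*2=6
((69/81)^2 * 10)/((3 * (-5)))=-1058/2187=-0.48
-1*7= -7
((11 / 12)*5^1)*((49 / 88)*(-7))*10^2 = -42875 / 24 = -1786.46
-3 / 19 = -0.16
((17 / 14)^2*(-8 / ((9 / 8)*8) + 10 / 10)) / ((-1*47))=-289 / 82908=-0.00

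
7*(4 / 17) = 28 / 17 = 1.65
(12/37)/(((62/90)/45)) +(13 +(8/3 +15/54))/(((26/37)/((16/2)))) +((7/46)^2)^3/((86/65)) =22164790765866790631/109343940546582144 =202.71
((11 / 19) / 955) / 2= 11 / 36290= 0.00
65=65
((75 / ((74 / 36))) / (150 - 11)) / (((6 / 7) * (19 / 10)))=15750 / 97717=0.16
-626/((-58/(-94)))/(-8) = 14711/116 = 126.82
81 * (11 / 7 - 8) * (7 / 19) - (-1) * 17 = -3322 / 19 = -174.84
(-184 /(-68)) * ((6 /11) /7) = 276 /1309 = 0.21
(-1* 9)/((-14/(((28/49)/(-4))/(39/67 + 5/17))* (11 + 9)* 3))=-3417/1956080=-0.00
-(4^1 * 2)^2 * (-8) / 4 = 128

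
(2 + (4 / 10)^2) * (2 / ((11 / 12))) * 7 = 9072 / 275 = 32.99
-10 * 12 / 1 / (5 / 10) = -240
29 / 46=0.63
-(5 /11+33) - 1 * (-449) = 4571 /11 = 415.55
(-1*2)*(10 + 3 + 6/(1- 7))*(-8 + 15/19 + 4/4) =2832/19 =149.05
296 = 296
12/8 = 3/2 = 1.50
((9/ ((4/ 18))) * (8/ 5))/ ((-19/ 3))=-972/ 95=-10.23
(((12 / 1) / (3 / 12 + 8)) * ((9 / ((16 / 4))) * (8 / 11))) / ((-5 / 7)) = -2016 / 605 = -3.33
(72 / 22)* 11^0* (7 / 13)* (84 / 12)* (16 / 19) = 28224 / 2717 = 10.39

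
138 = 138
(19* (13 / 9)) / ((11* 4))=247 / 396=0.62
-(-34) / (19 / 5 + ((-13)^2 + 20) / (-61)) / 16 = 5185 / 1712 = 3.03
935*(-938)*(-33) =28941990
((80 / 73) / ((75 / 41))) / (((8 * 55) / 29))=2378 / 60225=0.04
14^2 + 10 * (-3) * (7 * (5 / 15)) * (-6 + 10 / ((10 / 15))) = -434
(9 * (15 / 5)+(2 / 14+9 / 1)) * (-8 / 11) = -184 / 7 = -26.29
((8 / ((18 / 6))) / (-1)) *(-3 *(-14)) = -112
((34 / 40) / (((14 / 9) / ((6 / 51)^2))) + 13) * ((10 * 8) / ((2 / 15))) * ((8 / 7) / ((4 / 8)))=17838.94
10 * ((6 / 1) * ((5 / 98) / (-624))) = -25 / 5096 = -0.00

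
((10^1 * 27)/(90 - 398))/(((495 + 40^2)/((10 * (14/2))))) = -135/4609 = -0.03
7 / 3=2.33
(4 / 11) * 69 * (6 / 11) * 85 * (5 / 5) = 140760 / 121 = 1163.31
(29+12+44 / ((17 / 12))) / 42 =175 / 102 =1.72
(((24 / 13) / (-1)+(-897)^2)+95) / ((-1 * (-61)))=10461128 / 793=13191.84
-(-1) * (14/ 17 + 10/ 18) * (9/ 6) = 211/ 102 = 2.07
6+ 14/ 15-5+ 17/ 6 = 143/ 30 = 4.77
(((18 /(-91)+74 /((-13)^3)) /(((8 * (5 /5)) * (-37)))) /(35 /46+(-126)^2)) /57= 20470 /23687782786941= 0.00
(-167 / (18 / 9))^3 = -4657463 / 8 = -582182.88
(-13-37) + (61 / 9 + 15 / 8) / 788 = -2836177 / 56736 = -49.99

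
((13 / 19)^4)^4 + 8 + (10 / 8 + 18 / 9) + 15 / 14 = 99530919345886431885493 / 8076359579893392695068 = 12.32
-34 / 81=-0.42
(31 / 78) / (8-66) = -31 / 4524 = -0.01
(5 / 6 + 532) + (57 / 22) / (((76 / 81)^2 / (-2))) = 5286335 / 10032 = 526.95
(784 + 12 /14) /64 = 2747 /224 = 12.26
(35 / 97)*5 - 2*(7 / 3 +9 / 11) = -4.50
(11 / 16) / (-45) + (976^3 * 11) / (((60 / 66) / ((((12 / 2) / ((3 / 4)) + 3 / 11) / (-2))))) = -46532194508.82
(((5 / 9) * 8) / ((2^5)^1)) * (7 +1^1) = 10 / 9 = 1.11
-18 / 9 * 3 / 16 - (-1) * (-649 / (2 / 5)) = -12983 / 8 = -1622.88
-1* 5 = -5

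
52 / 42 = 26 / 21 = 1.24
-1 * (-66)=66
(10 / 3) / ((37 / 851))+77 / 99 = 697 / 9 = 77.44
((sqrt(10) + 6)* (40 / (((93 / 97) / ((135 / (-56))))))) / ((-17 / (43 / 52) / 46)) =2061.92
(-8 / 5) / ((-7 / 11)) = 2.51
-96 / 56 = -12 / 7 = -1.71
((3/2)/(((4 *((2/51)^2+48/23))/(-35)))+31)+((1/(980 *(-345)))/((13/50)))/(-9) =1954443602509/79077424608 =24.72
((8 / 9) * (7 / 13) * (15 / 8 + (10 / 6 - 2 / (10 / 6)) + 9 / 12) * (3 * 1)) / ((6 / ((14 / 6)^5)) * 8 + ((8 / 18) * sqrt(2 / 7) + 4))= 7747786306953 / 8171287237100 - 104798317379 * sqrt(14) / 8171287237100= 0.90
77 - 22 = 55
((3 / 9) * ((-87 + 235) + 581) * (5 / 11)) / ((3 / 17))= 6885 / 11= 625.91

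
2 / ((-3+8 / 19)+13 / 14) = -532 / 439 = -1.21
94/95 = 0.99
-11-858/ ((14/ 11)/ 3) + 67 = -13765/ 7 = -1966.43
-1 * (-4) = 4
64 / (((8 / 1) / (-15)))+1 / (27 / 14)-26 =-3928 / 27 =-145.48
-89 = -89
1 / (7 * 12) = 1 / 84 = 0.01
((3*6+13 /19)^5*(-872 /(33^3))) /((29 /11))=-4916524981475000 /234593047557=-20957.68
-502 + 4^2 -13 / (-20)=-9707 / 20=-485.35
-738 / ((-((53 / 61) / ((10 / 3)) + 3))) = 226.33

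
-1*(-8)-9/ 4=23/ 4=5.75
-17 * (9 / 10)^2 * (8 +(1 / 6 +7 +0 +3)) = -50031 / 200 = -250.16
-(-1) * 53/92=53/92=0.58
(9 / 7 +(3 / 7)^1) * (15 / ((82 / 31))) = 2790 / 287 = 9.72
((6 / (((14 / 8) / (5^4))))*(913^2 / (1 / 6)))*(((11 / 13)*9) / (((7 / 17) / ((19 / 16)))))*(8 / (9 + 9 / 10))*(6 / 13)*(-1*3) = -2180866574700000 / 8281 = -263357876427.97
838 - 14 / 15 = 12556 / 15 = 837.07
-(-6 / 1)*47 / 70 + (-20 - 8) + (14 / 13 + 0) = -10417 / 455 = -22.89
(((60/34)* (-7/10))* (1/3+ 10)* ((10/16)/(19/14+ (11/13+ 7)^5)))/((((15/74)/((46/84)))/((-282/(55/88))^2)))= -9693525236997056/65695805981375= -147.55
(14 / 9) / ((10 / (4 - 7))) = -7 / 15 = -0.47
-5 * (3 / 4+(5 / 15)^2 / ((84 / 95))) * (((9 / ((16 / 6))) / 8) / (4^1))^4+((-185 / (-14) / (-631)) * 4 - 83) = -3152363341562067 / 37941741092864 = -83.08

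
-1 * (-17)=17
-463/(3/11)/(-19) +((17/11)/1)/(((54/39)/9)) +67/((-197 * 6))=12270334/123519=99.34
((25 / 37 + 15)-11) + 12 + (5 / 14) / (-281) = 2427093 / 145558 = 16.67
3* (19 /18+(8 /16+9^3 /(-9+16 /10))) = -32287 /111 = -290.87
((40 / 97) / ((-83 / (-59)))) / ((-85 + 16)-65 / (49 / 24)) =-115640 / 39779991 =-0.00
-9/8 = -1.12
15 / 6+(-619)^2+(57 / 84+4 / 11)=118014679 / 308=383164.54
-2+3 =1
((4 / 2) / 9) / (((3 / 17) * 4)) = 17 / 54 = 0.31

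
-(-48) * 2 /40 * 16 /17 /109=192 /9265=0.02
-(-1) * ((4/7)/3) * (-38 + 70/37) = -5344/777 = -6.88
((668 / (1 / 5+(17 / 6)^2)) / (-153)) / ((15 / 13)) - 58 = -4415534 / 75531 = -58.46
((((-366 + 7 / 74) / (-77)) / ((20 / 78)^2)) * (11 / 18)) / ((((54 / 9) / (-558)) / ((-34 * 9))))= 65112088977 / 51800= 1256990.13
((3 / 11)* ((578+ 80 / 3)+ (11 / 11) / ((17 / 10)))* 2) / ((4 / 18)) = 277812 / 187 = 1485.63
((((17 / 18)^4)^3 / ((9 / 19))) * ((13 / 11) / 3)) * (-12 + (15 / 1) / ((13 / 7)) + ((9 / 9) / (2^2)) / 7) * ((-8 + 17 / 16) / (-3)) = -3.77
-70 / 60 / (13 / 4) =-14 / 39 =-0.36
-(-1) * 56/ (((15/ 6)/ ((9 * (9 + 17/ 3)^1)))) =14784/ 5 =2956.80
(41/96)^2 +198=198.18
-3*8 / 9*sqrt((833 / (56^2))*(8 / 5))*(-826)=1652*sqrt(170) / 15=1435.96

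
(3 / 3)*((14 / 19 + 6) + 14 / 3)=650 / 57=11.40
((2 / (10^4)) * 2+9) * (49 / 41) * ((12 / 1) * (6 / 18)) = 1102549 / 25625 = 43.03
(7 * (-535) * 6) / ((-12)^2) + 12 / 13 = -48397 / 312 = -155.12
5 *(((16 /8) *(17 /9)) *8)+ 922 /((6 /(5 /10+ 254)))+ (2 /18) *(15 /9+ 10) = 2120071 /54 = 39260.57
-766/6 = -383/3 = -127.67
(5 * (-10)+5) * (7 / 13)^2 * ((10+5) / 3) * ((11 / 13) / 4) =-121275 / 8788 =-13.80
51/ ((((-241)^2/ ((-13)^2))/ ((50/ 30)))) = 14365/ 58081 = 0.25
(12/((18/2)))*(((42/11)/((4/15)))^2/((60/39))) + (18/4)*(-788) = -1630269/484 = -3368.32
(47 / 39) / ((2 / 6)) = 47 / 13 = 3.62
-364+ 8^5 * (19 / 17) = 616404 / 17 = 36259.06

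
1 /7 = 0.14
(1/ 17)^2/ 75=0.00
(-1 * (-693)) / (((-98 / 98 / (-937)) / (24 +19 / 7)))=17346681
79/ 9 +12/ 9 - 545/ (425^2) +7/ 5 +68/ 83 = 332658727/ 26985375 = 12.33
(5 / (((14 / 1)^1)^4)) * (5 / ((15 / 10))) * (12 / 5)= 5 / 4802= 0.00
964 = 964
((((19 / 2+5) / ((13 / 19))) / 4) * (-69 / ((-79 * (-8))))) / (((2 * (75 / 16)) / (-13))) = 12673 / 15800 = 0.80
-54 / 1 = -54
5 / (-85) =-1 / 17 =-0.06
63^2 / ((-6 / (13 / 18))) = -1911 / 4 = -477.75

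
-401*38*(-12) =182856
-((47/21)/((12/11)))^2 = -267289/63504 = -4.21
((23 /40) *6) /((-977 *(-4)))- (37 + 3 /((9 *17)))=-147562561 /3986160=-37.02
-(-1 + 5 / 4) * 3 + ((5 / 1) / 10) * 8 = 13 / 4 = 3.25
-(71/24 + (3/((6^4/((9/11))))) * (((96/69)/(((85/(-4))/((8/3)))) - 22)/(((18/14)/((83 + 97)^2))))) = 108939989/103224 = 1055.37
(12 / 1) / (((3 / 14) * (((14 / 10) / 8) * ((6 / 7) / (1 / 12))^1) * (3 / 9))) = 280 / 3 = 93.33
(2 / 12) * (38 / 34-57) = -475 / 51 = -9.31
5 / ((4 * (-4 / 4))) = -5 / 4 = -1.25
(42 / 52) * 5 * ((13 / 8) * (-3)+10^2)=79905 / 208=384.16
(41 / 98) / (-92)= -41 / 9016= -0.00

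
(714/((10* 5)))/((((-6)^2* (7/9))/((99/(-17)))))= -297/100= -2.97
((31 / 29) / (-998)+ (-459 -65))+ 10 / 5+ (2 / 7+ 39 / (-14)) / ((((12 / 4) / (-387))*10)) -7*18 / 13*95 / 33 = -4284828553 / 8277412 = -517.65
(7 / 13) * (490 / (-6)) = -1715 / 39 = -43.97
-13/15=-0.87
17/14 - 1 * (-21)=311/14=22.21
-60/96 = -5/8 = -0.62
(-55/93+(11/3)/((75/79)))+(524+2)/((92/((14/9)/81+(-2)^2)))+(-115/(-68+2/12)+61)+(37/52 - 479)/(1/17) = -2211651213076577/275014010700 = -8041.96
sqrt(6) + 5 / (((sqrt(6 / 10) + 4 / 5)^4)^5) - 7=-7 + 476837158203125 / (sqrt(15) + 4)^20 + sqrt(6)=-4.55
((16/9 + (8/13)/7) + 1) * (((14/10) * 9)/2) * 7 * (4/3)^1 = 32858/195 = 168.50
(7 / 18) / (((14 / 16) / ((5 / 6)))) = 10 / 27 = 0.37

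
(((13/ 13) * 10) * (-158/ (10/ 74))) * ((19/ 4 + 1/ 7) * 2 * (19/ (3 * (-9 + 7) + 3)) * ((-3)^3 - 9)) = -182605656/ 7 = -26086522.29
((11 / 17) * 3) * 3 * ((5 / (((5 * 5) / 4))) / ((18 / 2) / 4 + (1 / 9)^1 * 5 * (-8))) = -14256 / 6715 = -2.12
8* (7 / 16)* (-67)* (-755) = 354095 / 2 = 177047.50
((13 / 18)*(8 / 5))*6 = 104 / 15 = 6.93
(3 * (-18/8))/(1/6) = -81/2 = -40.50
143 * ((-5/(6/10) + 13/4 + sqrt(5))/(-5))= 8723/60 - 143 * sqrt(5)/5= 81.43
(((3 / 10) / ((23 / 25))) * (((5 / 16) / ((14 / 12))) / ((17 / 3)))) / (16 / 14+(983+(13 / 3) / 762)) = 154305 / 9852164632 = 0.00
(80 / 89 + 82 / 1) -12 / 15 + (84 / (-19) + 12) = 758226 / 8455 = 89.68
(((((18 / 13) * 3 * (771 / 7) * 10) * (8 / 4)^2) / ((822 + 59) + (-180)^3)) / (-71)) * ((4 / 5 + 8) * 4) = 0.00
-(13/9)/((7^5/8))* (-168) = 832/7203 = 0.12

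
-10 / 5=-2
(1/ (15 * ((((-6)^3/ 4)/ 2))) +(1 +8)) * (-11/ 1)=-40084/ 405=-98.97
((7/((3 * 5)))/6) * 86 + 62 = 3091/45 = 68.69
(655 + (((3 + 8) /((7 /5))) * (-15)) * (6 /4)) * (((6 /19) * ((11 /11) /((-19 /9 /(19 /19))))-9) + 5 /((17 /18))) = -158410395 /85918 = -1843.74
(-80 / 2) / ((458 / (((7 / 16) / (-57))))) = 35 / 52212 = 0.00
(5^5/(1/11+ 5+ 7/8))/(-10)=-1100/21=-52.38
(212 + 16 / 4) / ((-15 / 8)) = -576 / 5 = -115.20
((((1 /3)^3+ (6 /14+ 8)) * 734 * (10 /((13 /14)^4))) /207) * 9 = 64451072000 /17736381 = 3633.83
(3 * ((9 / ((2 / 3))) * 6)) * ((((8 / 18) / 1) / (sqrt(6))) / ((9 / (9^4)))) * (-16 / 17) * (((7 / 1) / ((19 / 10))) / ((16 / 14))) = -12859560 * sqrt(6) / 323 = -97521.24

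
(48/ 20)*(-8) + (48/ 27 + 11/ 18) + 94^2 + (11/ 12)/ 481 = 763565539/ 86580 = 8819.19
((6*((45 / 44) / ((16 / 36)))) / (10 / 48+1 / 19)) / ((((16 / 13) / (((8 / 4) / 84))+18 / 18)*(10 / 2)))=180063 / 896665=0.20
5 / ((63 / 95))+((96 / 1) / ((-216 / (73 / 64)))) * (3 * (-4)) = 3433 / 252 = 13.62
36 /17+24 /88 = 447 /187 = 2.39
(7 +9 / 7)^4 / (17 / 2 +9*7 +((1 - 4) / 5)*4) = 113164960 / 1659091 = 68.21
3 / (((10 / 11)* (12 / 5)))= 11 / 8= 1.38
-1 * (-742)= 742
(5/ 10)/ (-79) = -1/ 158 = -0.01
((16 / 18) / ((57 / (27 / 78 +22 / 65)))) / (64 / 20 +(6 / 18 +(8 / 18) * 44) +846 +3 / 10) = 712 / 57979545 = 0.00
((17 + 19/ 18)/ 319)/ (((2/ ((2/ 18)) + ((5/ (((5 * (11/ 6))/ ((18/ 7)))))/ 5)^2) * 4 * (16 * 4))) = 4379375/ 358095541248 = 0.00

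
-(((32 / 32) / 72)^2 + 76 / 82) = -197033 / 212544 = -0.93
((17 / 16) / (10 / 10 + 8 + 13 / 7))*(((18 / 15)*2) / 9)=119 / 4560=0.03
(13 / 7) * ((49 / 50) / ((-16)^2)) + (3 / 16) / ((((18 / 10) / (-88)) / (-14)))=4928273 / 38400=128.34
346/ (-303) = -346/ 303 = -1.14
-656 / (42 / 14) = -656 / 3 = -218.67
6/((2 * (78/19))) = 19/26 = 0.73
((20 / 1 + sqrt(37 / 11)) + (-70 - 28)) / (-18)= 13 / 3 - sqrt(407) / 198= 4.23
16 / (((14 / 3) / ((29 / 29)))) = 24 / 7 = 3.43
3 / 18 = 0.17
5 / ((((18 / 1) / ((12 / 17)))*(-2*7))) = -5 / 357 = -0.01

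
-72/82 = -36/41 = -0.88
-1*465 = -465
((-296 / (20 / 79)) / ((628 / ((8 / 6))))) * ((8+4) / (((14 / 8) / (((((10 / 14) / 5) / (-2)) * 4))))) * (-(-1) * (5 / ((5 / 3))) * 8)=4489728 / 38465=116.72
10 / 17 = 0.59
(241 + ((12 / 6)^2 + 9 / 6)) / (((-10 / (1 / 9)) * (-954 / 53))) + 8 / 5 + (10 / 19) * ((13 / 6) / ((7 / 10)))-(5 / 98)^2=499380313 / 147805560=3.38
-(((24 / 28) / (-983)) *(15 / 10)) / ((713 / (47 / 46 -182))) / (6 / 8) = -49950 / 112841519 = -0.00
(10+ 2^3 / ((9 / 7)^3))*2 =20068 / 729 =27.53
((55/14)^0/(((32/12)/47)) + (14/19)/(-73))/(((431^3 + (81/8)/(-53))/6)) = 62154690/47084084138861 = 0.00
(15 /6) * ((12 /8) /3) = 5 /4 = 1.25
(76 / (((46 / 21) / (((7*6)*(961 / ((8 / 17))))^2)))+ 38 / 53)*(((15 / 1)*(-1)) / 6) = -12445202776107775 / 19504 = -638084637823.41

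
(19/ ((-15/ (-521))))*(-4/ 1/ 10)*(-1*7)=138586/ 75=1847.81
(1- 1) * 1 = 0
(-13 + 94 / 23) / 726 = -205 / 16698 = -0.01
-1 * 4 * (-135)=540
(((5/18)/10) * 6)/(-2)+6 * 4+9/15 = 1471/60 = 24.52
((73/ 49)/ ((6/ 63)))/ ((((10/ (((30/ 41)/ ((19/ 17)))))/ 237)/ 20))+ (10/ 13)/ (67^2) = 1544740773740/ 318220721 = 4854.31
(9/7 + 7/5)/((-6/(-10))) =4.48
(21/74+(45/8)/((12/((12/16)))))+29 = 140353/4736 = 29.64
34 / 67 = 0.51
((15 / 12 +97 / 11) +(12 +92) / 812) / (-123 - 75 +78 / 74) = -3369701 / 65087484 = -0.05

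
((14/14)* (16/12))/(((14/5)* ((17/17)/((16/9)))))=160/189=0.85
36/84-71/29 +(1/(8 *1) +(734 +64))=1292875/1624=796.11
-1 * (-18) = 18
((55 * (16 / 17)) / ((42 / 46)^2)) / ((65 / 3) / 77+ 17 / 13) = 16642340 / 425901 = 39.08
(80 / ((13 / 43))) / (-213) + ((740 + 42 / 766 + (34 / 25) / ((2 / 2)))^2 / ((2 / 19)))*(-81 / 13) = -16520315717471767663 / 507727301250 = -32537773.09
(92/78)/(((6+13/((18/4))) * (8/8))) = 69/520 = 0.13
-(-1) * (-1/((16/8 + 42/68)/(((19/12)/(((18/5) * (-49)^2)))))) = -1615/23078412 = -0.00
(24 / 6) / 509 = 4 / 509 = 0.01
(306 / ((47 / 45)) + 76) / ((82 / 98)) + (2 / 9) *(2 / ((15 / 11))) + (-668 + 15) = -55072567 / 260145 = -211.70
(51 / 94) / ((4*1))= 0.14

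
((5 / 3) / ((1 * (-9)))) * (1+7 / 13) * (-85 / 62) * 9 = 3.52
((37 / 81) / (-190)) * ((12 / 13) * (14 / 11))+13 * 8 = 38145644 / 366795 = 104.00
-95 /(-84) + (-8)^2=5471 /84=65.13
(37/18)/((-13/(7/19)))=-259/4446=-0.06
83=83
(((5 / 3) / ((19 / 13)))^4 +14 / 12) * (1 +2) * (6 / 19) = 60331919 / 22284891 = 2.71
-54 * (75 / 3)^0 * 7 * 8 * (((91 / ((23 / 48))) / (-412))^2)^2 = -4300038463279104 / 31496351089921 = -136.52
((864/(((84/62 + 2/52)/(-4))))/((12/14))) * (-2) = 6499584/1123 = 5787.70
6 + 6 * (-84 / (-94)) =534 / 47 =11.36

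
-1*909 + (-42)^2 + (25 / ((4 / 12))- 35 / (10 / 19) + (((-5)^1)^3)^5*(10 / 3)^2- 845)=-6103515624667 / 18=-339084201370.39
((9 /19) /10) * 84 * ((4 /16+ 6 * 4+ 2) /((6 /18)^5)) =964467 /38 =25380.71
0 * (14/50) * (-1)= 0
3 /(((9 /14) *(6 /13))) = 10.11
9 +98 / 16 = 121 / 8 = 15.12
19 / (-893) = -0.02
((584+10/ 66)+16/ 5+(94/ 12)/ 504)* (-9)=-97690889/ 18480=-5286.30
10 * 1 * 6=60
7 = 7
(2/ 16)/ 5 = 1/ 40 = 0.02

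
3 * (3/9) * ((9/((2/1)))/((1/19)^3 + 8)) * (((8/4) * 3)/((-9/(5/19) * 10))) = -361/36582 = -0.01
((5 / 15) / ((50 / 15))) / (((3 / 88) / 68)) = 2992 / 15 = 199.47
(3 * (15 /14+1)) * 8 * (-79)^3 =-171577572 /7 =-24511081.71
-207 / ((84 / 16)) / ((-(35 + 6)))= 276 / 287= 0.96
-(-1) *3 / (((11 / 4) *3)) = 4 / 11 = 0.36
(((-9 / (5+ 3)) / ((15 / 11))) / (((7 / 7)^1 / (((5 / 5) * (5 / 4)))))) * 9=-297 / 32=-9.28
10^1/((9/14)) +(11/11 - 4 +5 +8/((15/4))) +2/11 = 19.87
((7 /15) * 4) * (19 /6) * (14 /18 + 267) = 128212 /81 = 1582.86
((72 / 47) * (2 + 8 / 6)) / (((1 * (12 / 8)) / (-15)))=-2400 / 47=-51.06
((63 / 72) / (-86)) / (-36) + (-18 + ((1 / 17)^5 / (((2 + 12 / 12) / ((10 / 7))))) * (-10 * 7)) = -632997213769 / 35167018176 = -18.00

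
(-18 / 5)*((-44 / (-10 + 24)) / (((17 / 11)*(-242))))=-18 / 595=-0.03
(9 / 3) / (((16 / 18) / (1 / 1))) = 27 / 8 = 3.38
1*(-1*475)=-475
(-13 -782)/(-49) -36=-19.78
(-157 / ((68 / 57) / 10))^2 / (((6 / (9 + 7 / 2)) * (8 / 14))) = 116790043125 / 18496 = 6314340.57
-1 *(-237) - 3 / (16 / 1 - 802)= 62095 / 262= 237.00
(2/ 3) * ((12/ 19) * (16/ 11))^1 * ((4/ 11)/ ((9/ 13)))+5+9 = 296330/ 20691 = 14.32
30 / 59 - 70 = -4100 / 59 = -69.49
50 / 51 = 0.98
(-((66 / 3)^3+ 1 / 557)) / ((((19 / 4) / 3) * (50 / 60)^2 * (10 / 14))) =-17935153488 / 1322875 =-13557.71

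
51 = 51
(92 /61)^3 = 778688 /226981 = 3.43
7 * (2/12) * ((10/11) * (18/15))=14/11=1.27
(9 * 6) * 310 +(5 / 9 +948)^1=159197 / 9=17688.56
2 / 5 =0.40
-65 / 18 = -3.61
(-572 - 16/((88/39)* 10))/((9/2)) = -62998/495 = -127.27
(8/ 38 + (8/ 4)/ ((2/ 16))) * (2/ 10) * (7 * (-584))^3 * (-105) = 23256752529731.37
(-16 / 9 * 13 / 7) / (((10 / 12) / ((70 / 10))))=-416 / 15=-27.73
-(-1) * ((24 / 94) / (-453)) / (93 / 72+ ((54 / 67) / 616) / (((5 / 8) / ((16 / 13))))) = -32192160 / 73923210737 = -0.00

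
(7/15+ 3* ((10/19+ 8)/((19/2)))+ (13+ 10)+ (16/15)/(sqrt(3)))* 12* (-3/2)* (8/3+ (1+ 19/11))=-50428112/19855 - 5696* sqrt(3)/165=-2599.61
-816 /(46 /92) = -1632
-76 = -76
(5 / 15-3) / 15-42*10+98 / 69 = -433414 / 1035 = -418.76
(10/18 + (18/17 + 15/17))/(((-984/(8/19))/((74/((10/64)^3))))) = -926285824/44695125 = -20.72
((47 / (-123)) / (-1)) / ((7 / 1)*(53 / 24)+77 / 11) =376 / 22099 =0.02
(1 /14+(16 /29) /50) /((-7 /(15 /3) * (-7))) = 837 /99470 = 0.01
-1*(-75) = 75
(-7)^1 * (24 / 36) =-14 / 3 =-4.67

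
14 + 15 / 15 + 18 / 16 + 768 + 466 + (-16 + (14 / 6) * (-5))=29339 / 24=1222.46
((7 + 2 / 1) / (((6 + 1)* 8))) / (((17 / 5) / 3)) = 135 / 952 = 0.14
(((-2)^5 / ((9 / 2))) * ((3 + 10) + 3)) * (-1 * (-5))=-5120 / 9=-568.89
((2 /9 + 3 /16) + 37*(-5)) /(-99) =26581 /14256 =1.86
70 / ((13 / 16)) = 1120 / 13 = 86.15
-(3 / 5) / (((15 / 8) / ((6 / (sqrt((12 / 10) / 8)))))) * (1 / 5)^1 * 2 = -64 * sqrt(15) / 125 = -1.98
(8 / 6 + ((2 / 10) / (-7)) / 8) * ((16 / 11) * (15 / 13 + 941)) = 1822.31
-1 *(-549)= 549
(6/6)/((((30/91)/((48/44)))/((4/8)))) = 91/55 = 1.65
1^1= 1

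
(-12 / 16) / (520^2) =-3 / 1081600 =-0.00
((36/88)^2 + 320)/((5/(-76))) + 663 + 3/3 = -2542539/605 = -4202.54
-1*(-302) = 302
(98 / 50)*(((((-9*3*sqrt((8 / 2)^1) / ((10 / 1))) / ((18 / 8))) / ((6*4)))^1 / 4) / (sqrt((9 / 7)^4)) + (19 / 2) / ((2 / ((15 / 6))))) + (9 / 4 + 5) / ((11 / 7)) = 6205591 / 222750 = 27.86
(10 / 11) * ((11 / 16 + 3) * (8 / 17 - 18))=-43955 / 748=-58.76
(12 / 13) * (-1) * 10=-120 / 13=-9.23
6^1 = 6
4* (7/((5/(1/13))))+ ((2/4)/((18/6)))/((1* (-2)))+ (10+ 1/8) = 16337/1560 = 10.47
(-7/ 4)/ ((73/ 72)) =-126/ 73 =-1.73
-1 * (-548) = 548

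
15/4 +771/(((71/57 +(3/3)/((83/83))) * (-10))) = -39147/1280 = -30.58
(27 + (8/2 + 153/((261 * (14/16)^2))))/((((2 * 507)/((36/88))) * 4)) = 135417/42266224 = 0.00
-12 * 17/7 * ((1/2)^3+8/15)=-1343/70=-19.19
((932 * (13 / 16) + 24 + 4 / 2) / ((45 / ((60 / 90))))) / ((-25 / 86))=-134719 / 3375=-39.92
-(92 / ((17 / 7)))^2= -414736 / 289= -1435.07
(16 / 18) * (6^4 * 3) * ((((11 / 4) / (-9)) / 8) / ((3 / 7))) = -308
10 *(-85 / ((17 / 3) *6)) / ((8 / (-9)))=225 / 8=28.12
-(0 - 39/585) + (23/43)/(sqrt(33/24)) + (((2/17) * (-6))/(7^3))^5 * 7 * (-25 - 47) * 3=962979778352378273/14444696663192438895 + 46 * sqrt(22)/473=0.52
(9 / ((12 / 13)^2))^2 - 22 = 22929 / 256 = 89.57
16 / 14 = 8 / 7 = 1.14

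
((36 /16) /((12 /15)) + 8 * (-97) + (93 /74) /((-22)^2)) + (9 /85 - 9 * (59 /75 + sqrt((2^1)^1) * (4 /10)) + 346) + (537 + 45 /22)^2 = 8832779551327 /30443600 - 18 * sqrt(2) /5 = 290130.75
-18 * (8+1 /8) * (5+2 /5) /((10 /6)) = -9477 /20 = -473.85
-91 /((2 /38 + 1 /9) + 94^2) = -15561 /1510984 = -0.01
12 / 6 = 2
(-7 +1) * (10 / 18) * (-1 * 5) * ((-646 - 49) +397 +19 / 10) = -4935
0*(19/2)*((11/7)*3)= 0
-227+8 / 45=-10207 / 45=-226.82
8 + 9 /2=25 /2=12.50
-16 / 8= -2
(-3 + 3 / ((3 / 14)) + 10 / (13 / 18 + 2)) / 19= 0.77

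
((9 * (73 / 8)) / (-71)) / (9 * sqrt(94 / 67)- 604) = 5913 * sqrt(6298) / 13879112944 +6646869 / 3469778236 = 0.00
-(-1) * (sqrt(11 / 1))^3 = 11 * sqrt(11) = 36.48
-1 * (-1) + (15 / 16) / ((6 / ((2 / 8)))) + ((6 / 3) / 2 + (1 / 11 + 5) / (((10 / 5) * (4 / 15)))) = 16311 / 1408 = 11.58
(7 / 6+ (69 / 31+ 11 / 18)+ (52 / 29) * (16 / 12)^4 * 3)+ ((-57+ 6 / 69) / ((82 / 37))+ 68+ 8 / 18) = 2919274649 / 45778878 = 63.77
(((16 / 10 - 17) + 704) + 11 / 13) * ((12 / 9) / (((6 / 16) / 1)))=478016 / 195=2451.36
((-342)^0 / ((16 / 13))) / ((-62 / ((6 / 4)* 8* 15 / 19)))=-585 / 4712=-0.12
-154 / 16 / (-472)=77 / 3776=0.02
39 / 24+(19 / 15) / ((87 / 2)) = 1.65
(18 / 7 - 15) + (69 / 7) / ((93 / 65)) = -1202 / 217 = -5.54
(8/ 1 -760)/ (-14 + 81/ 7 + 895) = -658/ 781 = -0.84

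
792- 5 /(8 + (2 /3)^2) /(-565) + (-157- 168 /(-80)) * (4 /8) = 15341411 /21470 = 714.55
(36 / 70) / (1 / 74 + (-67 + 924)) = 1332 / 2219665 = 0.00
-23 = -23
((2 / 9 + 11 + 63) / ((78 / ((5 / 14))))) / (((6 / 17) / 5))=70975 / 14742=4.81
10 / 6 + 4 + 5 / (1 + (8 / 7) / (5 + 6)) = 520 / 51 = 10.20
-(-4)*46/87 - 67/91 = 10915/7917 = 1.38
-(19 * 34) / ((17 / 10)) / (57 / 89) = -1780 / 3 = -593.33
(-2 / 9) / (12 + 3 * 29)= -2 / 891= -0.00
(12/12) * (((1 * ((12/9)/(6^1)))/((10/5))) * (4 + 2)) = 2/3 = 0.67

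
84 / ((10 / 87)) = 3654 / 5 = 730.80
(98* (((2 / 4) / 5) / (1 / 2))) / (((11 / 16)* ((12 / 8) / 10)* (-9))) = -6272 / 297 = -21.12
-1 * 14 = -14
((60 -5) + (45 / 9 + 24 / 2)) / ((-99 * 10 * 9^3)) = -4 / 40095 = -0.00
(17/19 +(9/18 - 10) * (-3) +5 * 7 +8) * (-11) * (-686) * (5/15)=182096.89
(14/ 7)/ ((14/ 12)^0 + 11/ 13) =13/ 12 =1.08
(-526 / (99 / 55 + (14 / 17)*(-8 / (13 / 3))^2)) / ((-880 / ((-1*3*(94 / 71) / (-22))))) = 0.02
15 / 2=7.50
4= 4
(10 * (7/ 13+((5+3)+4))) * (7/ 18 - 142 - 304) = -55872.78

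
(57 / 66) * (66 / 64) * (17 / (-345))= -323 / 7360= -0.04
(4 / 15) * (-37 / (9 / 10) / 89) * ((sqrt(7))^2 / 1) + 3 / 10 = -13511 / 24030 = -0.56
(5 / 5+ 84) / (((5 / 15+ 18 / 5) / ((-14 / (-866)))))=8925 / 25547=0.35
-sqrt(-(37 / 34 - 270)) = -sqrt(310862) / 34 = -16.40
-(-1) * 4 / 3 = 4 / 3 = 1.33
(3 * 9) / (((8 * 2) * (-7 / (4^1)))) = -27 / 28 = -0.96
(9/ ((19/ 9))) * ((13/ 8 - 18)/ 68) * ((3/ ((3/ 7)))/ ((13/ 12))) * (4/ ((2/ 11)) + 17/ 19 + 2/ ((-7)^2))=-679730049/ 4467736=-152.14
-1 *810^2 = -656100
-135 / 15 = -9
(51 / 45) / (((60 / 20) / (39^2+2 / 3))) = 15521 / 27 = 574.85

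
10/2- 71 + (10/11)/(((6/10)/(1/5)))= -2168/33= -65.70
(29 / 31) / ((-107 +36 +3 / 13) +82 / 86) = -16211 / 1209837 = -0.01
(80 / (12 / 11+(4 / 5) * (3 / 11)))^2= 302500 / 81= 3734.57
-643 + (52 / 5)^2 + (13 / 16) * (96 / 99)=-440593 / 825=-534.05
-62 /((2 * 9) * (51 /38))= -1178 /459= -2.57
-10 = -10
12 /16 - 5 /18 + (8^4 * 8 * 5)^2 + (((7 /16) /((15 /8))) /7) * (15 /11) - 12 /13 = 26843545599.59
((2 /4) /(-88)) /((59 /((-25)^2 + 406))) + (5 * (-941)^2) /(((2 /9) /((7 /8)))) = 17432907.09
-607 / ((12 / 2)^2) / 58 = -607 / 2088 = -0.29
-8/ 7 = -1.14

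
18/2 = 9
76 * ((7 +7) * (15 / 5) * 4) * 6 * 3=229824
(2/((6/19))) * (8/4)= 38/3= 12.67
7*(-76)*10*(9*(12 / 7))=-82080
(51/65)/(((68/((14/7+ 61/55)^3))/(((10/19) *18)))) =7105563/2162875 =3.29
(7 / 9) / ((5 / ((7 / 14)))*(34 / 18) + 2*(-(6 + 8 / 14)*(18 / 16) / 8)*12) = -196 / 829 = -0.24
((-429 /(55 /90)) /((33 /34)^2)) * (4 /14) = -180336 /847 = -212.91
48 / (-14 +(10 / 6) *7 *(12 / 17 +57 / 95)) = 272 / 7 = 38.86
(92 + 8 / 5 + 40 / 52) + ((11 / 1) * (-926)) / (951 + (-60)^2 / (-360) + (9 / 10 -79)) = 46309386 / 560885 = 82.56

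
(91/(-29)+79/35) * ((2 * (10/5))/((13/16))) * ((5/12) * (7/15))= -4768/5655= -0.84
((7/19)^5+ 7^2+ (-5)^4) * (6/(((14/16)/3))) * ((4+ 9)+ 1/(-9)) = 3097492381248/17332693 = 178708.09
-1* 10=-10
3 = 3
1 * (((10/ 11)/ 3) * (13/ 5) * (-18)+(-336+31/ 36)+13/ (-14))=-970891/ 2772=-350.25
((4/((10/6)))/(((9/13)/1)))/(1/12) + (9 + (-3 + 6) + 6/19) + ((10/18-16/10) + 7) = 10238/171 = 59.87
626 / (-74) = -313 / 37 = -8.46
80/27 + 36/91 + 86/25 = 417602/61425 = 6.80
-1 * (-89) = 89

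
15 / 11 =1.36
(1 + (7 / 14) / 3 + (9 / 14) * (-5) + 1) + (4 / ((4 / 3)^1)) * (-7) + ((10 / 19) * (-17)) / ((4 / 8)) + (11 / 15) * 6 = -70907 / 1995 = -35.54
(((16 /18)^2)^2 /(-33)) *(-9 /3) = 4096 /72171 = 0.06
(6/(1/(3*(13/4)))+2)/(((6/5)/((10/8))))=63.02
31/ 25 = 1.24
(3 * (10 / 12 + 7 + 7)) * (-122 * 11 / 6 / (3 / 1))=-59719 / 18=-3317.72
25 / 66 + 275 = 18175 / 66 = 275.38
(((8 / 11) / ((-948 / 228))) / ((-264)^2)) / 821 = -19 / 6215567688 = -0.00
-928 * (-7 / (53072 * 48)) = 0.00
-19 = -19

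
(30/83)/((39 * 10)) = 1/1079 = 0.00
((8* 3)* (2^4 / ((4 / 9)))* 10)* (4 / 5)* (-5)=-34560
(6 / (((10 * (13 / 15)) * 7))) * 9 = 81 / 91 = 0.89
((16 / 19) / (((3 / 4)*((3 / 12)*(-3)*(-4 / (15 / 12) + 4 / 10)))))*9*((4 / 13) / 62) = 1280 / 53599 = 0.02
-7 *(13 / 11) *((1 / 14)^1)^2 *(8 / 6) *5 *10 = -650 / 231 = -2.81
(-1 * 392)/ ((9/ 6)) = -784/ 3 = -261.33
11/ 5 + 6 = 41/ 5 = 8.20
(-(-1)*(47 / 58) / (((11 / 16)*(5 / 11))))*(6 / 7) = 2256 / 1015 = 2.22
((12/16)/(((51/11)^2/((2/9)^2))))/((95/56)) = 6776/6671565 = 0.00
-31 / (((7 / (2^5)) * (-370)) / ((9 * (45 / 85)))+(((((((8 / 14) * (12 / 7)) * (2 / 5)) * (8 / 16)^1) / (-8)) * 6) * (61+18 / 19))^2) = -870574748400 / 1849777168289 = -0.47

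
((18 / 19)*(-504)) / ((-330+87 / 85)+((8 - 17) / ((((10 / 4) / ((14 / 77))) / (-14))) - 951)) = 282744 / 752533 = 0.38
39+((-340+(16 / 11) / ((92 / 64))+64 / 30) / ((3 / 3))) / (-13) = 3202429 / 49335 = 64.91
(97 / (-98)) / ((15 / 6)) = -97 / 245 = -0.40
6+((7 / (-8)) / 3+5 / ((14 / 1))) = 1019 / 168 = 6.07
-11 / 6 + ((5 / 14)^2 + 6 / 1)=2525 / 588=4.29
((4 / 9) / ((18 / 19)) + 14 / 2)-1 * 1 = 524 / 81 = 6.47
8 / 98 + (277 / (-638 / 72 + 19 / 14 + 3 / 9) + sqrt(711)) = -3413168 / 88543 + 3 * sqrt(79) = -11.88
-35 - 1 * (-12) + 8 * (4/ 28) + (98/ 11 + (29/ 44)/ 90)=-358717/ 27720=-12.94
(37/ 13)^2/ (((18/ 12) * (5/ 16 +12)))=43808/ 99879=0.44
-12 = -12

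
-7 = -7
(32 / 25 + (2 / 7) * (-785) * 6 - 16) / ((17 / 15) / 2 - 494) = 1428456 / 518105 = 2.76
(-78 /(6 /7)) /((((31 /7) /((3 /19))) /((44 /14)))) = -6006 /589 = -10.20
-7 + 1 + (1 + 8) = 3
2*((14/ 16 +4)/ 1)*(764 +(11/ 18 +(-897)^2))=188457425/ 24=7852392.71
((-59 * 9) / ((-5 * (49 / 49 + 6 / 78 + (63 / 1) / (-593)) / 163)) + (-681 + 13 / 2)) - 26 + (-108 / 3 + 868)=17964.91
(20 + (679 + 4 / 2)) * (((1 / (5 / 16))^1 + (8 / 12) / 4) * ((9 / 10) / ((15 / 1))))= 70801 / 500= 141.60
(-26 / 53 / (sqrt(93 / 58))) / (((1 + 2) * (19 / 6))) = -52 * sqrt(5394) / 93651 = -0.04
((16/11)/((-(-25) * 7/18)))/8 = 36/1925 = 0.02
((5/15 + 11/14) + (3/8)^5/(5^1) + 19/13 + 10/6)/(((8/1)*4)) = 63346273/477102080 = 0.13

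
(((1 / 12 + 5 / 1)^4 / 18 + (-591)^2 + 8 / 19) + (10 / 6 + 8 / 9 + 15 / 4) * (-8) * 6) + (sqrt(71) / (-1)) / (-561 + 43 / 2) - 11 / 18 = 2 * sqrt(71) / 1079 + 2475115557379 / 7091712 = 349015.25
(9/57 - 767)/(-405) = 2914/1539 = 1.89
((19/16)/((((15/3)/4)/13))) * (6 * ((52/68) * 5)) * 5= 48165/34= 1416.62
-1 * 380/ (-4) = 95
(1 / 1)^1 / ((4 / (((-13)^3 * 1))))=-549.25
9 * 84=756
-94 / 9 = -10.44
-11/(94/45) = -495/94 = -5.27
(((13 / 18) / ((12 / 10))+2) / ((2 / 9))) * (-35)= -9835 / 24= -409.79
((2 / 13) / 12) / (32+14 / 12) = 1 / 2587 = 0.00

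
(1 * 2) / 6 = 1 / 3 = 0.33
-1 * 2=-2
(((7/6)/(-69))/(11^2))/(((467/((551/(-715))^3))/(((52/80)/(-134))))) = -1170989057/1762837007444370000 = -0.00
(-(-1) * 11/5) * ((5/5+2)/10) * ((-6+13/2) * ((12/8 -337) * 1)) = -22143/200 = -110.72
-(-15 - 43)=58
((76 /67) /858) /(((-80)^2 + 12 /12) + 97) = 1 /4915053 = 0.00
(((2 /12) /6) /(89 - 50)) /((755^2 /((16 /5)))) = 4 /1000393875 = 0.00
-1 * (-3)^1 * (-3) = -9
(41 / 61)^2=1681 / 3721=0.45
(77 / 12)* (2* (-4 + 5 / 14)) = -187 / 4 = -46.75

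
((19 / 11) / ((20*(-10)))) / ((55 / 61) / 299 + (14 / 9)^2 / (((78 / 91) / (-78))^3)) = 28069821 / 5926577279631800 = 0.00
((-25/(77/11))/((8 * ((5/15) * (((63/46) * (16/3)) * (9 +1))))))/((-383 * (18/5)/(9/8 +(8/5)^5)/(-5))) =-953741/1235404800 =-0.00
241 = 241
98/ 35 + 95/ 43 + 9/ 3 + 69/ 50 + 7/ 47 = 963839/ 101050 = 9.54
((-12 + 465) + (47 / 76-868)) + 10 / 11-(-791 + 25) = 294713 / 836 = 352.53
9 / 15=3 / 5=0.60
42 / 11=3.82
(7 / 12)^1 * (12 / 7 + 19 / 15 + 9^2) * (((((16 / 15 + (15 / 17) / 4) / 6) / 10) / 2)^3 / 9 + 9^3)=53046213645601461848473 / 1485351613440000000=35712.90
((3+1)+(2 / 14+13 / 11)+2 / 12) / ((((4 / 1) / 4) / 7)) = 2537 / 66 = 38.44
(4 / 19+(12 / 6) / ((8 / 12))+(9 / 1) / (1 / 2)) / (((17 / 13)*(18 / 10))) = 26195 / 2907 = 9.01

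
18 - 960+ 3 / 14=-13185 / 14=-941.79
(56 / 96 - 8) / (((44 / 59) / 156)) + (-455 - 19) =-89119 / 44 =-2025.43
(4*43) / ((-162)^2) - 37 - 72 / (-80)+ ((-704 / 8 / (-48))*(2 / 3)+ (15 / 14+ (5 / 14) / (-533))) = -8274046681 / 244790910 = -33.80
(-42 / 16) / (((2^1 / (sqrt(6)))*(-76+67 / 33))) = 693*sqrt(6) / 39056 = 0.04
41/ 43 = 0.95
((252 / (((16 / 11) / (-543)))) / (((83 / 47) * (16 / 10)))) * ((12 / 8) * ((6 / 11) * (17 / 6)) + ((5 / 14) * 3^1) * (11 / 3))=-552402045 / 2656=-207982.70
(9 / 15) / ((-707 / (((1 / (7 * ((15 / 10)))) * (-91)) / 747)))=26 / 2640645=0.00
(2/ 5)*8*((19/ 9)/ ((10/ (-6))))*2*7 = -4256/ 75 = -56.75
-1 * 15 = -15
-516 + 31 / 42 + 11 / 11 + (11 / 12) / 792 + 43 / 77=-513.70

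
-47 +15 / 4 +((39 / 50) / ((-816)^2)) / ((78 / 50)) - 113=-208079999 / 1331712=-156.25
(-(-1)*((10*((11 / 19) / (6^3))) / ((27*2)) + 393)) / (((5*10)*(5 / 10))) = 43547599 / 2770200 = 15.72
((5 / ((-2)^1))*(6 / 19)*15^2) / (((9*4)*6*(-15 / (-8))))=-25 / 57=-0.44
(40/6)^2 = 400/9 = 44.44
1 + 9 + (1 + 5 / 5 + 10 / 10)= 13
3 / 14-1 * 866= -12121 / 14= -865.79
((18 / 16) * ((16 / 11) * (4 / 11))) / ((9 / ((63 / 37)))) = 504 / 4477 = 0.11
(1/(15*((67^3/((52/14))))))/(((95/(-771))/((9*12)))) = -721656/1000036975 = -0.00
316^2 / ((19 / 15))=1497840 / 19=78833.68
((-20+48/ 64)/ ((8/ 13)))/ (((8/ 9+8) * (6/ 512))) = -3003/ 10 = -300.30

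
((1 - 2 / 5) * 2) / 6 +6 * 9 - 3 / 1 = 256 / 5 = 51.20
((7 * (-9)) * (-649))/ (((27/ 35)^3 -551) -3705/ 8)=-14024241000/ 347687411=-40.34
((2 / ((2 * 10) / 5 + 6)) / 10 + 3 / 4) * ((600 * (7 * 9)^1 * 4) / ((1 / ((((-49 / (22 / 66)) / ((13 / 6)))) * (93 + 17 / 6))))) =-9840738600 / 13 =-756979892.31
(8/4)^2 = 4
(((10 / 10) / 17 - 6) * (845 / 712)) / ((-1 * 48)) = 85345 / 580992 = 0.15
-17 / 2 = -8.50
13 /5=2.60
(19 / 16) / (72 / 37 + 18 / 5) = 185 / 864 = 0.21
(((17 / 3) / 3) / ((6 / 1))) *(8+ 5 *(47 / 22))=2329 / 396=5.88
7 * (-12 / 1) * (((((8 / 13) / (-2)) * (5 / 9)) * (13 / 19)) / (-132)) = -140 / 1881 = -0.07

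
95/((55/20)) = 380/11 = 34.55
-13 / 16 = -0.81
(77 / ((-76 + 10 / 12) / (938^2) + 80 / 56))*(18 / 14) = 522627336 / 7541069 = 69.30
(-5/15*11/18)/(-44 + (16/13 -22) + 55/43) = 0.00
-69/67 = -1.03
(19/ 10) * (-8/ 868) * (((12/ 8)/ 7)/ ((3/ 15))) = -57/ 3038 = -0.02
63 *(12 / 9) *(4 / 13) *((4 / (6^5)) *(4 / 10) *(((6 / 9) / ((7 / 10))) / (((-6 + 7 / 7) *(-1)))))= 16 / 15795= 0.00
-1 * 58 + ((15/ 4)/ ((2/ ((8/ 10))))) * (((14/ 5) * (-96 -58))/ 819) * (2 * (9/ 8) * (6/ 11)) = -3833/ 65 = -58.97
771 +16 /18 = 6947 /9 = 771.89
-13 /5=-2.60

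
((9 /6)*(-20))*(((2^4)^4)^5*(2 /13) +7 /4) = -145071098353755500964742485 /26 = -5579657628990596190951634.00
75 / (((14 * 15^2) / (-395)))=-395 / 42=-9.40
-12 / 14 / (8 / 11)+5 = 3.82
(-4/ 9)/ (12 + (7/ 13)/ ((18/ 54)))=-52/ 1593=-0.03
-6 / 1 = -6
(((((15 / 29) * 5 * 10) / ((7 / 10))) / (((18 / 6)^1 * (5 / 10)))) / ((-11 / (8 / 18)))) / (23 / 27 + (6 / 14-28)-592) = 30000 / 18651611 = 0.00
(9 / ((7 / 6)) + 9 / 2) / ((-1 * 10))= -171 / 140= -1.22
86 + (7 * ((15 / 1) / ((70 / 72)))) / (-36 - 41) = 6514 / 77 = 84.60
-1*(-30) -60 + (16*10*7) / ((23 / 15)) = 16110 / 23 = 700.43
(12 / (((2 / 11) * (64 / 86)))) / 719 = 1419 / 11504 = 0.12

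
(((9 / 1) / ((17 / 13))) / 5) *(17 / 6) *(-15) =-117 / 2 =-58.50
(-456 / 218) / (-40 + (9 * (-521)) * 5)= 228 / 2559865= 0.00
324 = 324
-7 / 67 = -0.10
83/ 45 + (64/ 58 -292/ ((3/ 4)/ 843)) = -428307593/ 1305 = -328205.05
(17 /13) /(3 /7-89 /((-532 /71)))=9044 /85111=0.11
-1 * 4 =-4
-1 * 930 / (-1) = 930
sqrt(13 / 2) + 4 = sqrt(26) / 2 + 4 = 6.55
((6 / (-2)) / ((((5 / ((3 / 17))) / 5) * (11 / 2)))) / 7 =-0.01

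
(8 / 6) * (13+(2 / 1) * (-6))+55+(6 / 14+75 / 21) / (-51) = 2869 / 51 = 56.25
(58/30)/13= 29/195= 0.15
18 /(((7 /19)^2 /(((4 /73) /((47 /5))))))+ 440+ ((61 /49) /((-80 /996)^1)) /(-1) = 1534159859 /3362380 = 456.27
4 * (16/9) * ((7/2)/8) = 28/9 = 3.11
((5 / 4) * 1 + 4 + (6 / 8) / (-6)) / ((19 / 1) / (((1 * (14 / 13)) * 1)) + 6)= 287 / 1324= 0.22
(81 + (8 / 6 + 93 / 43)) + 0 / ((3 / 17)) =10900 / 129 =84.50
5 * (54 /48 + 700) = 28045 /8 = 3505.62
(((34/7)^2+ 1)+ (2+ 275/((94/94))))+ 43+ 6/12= 33819/98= 345.09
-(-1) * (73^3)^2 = 151334226289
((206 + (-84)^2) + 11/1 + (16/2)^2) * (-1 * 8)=-58696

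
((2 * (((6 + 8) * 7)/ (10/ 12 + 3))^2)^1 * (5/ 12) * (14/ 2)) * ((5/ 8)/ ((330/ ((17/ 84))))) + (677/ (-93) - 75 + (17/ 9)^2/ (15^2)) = -2125160249807/ 26300716200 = -80.80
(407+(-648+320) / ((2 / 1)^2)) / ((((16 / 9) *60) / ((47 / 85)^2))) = 86151 / 92480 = 0.93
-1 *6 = -6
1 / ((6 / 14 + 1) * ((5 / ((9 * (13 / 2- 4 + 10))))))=63 / 4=15.75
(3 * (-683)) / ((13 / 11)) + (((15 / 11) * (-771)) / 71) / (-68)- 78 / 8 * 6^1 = -1237239501 / 690404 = -1792.05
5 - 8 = -3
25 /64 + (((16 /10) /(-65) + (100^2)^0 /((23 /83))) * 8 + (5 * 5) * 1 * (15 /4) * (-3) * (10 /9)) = -135596133 /478400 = -283.44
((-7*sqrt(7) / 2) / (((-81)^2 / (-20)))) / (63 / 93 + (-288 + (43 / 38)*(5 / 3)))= -82460*sqrt(7) / 2206099071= -0.00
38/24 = 1.58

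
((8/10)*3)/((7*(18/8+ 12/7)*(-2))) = -8/185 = -0.04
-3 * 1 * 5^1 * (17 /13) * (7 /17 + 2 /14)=-990 /91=-10.88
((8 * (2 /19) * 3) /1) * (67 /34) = 1608 /323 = 4.98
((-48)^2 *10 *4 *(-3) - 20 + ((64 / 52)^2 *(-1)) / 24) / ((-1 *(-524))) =-35046383 / 66417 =-527.67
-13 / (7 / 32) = -416 / 7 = -59.43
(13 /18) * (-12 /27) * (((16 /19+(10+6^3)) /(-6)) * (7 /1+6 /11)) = 4650490 /50787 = 91.57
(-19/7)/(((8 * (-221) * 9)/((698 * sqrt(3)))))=0.21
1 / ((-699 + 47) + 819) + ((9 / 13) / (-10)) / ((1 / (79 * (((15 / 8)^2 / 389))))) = -4695869 / 108098432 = -0.04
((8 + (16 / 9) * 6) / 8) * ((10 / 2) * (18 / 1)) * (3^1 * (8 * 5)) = 25200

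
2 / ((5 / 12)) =24 / 5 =4.80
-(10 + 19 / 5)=-69 / 5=-13.80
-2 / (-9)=2 / 9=0.22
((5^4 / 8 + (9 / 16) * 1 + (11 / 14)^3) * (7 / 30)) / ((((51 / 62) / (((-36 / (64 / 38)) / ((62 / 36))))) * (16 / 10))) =-74299329 / 426496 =-174.21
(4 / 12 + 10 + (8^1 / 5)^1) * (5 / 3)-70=-451 / 9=-50.11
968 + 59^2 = 4449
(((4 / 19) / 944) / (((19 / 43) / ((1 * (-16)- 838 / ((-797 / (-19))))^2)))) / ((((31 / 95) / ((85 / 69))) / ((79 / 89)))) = 1676593511325 / 765860692747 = 2.19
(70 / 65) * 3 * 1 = 42 / 13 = 3.23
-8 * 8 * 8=-512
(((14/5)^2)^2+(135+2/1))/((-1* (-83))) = 124041/51875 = 2.39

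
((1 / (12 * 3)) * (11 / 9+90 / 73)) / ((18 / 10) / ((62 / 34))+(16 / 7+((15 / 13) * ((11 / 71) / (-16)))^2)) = 95421772962880 / 4579504427285037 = 0.02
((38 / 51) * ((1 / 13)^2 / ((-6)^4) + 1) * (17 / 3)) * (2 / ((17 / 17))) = 4161475 / 492804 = 8.44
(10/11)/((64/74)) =185/176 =1.05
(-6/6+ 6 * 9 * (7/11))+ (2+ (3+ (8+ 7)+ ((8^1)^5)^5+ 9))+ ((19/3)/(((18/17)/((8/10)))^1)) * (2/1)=56101713816491385138815302/1485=37778931862957161709639.93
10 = 10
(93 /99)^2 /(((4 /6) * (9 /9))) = 961 /726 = 1.32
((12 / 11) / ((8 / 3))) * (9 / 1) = 81 / 22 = 3.68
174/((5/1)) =174/5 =34.80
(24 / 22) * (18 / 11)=1.79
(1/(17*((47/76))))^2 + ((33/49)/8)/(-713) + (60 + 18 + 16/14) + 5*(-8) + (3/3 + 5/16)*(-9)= 9756326599177/356861051792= 27.34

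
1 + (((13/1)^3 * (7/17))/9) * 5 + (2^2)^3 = 86840/153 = 567.58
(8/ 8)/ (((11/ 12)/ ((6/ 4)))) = 18/ 11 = 1.64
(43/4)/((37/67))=2881/148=19.47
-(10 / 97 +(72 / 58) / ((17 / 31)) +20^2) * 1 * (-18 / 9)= 38483164 / 47821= 804.73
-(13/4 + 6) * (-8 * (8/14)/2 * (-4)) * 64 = -37888/7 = -5412.57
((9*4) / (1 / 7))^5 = 1016255020032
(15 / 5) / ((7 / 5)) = 15 / 7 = 2.14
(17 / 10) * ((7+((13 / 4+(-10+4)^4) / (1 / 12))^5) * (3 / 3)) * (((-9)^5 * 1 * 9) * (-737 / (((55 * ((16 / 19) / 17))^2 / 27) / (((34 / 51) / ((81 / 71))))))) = 229477191847598256520208466043060371 / 176000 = 1303847680952262821137548000000.00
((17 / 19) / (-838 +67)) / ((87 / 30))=-170 / 424821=-0.00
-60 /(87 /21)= -420 /29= -14.48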